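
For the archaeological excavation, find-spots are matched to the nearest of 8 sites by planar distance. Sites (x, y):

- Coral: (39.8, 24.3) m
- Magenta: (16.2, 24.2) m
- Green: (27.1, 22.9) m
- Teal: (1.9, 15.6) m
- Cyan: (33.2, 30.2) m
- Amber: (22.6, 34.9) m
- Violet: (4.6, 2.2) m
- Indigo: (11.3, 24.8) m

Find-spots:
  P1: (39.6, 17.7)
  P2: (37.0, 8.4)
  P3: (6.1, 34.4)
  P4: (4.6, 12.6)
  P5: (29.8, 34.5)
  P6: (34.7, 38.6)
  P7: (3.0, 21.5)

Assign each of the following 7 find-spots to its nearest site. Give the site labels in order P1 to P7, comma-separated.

P1 → Coral (d²=43.60)
P2 → Coral (d²=260.65)
P3 → Indigo (d²=119.20)
P4 → Teal (d²=16.29)
P5 → Cyan (d²=30.05)
P6 → Cyan (d²=72.81)
P7 → Teal (d²=36.02)

Coral, Coral, Indigo, Teal, Cyan, Cyan, Teal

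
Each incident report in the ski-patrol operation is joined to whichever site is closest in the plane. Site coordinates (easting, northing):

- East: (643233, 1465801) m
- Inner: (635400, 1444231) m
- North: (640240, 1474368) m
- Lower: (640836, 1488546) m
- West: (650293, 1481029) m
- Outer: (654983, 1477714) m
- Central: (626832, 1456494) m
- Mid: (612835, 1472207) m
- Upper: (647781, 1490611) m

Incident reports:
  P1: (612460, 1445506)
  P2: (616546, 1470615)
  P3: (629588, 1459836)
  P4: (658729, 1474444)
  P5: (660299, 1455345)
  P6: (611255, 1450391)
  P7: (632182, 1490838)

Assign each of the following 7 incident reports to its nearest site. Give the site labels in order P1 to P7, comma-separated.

Central, Mid, Central, Outer, East, Central, Lower

P1 → Central (d²=327290528.00)
P2 → Mid (d²=16305985.00)
P3 → Central (d²=18764500.00)
P4 → Outer (d²=24725416.00)
P5 → East (d²=400576292.00)
P6 → Central (d²=279889538.00)
P7 → Lower (d²=80144980.00)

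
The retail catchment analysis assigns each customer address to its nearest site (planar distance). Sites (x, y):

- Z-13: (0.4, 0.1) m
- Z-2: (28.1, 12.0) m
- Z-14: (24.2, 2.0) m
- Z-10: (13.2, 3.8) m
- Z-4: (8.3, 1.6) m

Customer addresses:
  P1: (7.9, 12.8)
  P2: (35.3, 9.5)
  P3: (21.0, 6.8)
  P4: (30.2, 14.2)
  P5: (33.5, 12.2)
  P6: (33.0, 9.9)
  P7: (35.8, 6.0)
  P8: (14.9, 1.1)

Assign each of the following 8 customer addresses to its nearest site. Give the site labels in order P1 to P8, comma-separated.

Z-10, Z-2, Z-14, Z-2, Z-2, Z-2, Z-2, Z-10

P1 → Z-10 (d²=109.09)
P2 → Z-2 (d²=58.09)
P3 → Z-14 (d²=33.28)
P4 → Z-2 (d²=9.25)
P5 → Z-2 (d²=29.20)
P6 → Z-2 (d²=28.42)
P7 → Z-2 (d²=95.29)
P8 → Z-10 (d²=10.18)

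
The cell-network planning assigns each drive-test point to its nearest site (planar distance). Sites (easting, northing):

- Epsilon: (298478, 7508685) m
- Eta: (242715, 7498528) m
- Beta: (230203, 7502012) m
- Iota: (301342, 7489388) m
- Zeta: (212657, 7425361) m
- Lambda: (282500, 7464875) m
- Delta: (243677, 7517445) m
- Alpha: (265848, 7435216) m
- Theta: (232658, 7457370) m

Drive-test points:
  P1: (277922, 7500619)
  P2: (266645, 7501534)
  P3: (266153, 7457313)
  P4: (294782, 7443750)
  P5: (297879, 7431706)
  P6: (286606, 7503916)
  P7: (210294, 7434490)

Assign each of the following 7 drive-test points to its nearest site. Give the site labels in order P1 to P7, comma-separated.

P1 → Epsilon (d²=487609492.00)
P2 → Eta (d²=581680936.00)
P3 → Lambda (d²=324408253.00)
P4 → Lambda (d²=597113149.00)
P5 → Alpha (d²=1038305061.00)
P6 → Epsilon (d²=163687745.00)
P7 → Zeta (d²=88922410.00)

Epsilon, Eta, Lambda, Lambda, Alpha, Epsilon, Zeta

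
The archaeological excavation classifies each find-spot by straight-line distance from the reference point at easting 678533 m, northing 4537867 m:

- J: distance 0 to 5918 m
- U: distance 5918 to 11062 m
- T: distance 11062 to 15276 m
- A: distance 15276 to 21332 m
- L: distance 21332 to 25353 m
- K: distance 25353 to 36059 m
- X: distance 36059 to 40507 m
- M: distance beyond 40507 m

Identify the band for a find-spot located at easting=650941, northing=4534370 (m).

K

Distance = √((650941−678533)² + (4534370−4537867)²) = √(761318464.000 + 12229009.000) = 27812.721 m.
25353 ≤ 27812.721 < 36059 → K.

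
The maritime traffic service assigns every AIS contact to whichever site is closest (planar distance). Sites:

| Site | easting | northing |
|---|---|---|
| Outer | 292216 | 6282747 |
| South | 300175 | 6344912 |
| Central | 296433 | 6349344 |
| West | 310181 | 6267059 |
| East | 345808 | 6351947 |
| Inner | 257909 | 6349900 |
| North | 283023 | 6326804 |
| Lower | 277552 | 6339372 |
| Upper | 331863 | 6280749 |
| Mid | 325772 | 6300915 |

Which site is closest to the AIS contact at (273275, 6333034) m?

Lower

Squared distances to each site:
Outer: 2887543850.000; South: 864696884.000; Central: 802309064.000; West: 5714753461.000; East: 5618737658.000; Inner: 520575912.000; North: 133836404.000; Lower: 58462973.000; Upper: 6166274969.000; Mid: 3787565170.000.
Minimum at Lower.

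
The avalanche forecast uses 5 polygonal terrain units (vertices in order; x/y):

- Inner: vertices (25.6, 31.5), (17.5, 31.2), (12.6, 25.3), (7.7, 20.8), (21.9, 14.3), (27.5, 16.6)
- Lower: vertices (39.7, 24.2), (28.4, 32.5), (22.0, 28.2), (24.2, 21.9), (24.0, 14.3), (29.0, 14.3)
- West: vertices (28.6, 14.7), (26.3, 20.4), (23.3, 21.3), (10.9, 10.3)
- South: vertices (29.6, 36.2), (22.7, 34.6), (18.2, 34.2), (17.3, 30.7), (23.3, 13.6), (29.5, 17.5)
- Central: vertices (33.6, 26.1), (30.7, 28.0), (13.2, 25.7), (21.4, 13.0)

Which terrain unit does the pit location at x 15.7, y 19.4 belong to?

Inner

Cast a ray rightward from (15.7, 19.4). For each polygon, the edges (by vertex number in listed order) whose endpoints lie on opposite sides of y = 19.4, where each meets that height, and whether that is right or left of the point:
Inner: 4–5 at x≈10.76 (left), 6–1 at x≈27.14 (right) → 1 crossing.
Lower: 4–5 at x≈24.13 (right), 6–1 at x≈34.51 (right) → 2 crossings.
West: 1–2 at x≈26.70 (right), 3–4 at x≈21.16 (right) → 2 crossings.
South: 4–5 at x≈21.26 (right), 6–1 at x≈29.51 (right) → 2 crossings.
Central: 3–4 at x≈17.27 (right), 4–1 at x≈27.36 (right) → 2 crossings.
Only Inner has an odd count, so the point is inside Inner.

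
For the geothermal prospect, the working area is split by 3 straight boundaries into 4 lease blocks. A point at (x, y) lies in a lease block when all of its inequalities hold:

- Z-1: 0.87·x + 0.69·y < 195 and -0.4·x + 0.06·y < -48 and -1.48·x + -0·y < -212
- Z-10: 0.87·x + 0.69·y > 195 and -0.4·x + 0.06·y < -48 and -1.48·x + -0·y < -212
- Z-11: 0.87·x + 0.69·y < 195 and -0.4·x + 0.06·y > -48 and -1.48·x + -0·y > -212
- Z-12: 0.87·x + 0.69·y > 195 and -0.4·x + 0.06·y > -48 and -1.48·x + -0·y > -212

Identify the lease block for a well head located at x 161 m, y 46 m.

Z-1

0.87·161 + 0.69·46 = 171.810, which is < 195
-0.4·161 + 0.06·46 = -61.640, which is < -48
-1.48·161 + -0·46 = -238.280, which is < -212
This sign pattern matches Z-1.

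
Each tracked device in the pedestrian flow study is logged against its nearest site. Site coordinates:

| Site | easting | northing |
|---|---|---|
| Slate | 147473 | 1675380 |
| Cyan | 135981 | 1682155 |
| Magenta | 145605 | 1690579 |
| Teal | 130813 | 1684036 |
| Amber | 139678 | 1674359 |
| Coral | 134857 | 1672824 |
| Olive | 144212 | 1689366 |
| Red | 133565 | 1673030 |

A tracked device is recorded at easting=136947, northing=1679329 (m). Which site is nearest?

Squared distances to each site:
Slate: 126391277.000; Cyan: 8919432.000; Magenta: 201523464.000; Teal: 59781805.000; Amber: 32159261.000; Coral: 46683125.000; Olive: 153521594.000; Red: 51115325.000.
Minimum at Cyan.

Cyan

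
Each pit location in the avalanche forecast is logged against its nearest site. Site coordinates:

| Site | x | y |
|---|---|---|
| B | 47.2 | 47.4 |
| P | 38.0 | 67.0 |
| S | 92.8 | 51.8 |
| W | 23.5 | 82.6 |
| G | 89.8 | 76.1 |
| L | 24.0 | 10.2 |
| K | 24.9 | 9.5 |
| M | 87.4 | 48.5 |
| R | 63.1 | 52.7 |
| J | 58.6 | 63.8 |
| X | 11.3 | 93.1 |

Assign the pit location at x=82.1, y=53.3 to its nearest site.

M

Squared distances to each site:
B: 1252.820; P: 2132.500; S: 116.740; W: 4292.450; G: 579.130; L: 5233.220; K: 5190.280; M: 51.130; R: 361.360; J: 662.500; X: 6596.680.
Minimum at M.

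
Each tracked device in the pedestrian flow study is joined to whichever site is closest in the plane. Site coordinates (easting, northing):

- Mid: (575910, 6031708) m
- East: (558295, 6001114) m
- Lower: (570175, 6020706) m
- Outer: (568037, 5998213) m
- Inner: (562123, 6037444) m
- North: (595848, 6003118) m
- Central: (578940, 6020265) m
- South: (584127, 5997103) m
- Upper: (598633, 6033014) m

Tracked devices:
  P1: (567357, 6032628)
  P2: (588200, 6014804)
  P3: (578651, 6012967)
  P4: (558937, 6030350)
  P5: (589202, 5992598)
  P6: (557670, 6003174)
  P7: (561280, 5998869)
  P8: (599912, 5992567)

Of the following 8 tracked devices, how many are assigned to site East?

P1 → Inner
P2 → Central
P3 → Central
P4 → Inner
P5 → South
P6 → East
P7 → East
P8 → North
2 of the 8 go to East.

2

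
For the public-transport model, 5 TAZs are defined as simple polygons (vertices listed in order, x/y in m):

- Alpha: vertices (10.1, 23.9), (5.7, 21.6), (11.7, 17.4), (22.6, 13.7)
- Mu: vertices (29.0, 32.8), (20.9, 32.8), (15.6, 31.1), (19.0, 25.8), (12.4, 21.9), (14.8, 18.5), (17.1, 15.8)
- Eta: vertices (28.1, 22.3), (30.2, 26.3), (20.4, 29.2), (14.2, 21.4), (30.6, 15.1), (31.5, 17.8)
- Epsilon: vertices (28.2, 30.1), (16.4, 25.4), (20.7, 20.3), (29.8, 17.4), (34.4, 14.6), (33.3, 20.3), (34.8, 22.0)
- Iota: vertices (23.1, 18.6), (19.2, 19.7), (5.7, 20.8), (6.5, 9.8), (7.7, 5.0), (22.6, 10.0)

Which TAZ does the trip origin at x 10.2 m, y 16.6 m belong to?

Iota

Cast a ray rightward from (10.2, 16.6). For each polygon, the edges (by vertex number in listed order) whose endpoints lie on opposite sides of y = 16.6, where each meets that height, and whether that is right or left of the point:
Alpha: 3–4 at x≈14.06 (right), 4–1 at x≈19.05 (right) → 2 crossings.
Mu: 6–7 at x≈16.42 (right), 7–1 at x≈17.66 (right) → 2 crossings.
Eta: 4–5 at x≈26.70 (right), 5–6 at x≈31.10 (right) → 2 crossings.
Epsilon: 4–5 at x≈31.11 (right), 5–6 at x≈34.01 (right) → 2 crossings.
Iota: 3–4 at x≈6.01 (left), 6–1 at x≈22.98 (right) → 1 crossing.
Only Iota has an odd count, so the point is inside Iota.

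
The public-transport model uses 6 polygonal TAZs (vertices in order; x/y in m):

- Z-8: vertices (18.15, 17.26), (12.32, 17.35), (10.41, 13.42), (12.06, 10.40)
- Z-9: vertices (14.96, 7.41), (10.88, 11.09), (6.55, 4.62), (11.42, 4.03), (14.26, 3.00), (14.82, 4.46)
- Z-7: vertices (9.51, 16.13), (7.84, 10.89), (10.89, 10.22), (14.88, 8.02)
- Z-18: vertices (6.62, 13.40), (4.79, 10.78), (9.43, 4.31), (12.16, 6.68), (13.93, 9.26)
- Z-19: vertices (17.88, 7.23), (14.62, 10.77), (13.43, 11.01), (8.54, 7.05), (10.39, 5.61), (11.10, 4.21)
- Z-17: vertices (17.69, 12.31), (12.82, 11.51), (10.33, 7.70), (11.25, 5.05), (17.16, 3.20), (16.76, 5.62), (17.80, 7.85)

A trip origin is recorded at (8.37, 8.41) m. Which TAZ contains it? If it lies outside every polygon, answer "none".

Cast a ray rightward from (8.37, 8.41). For each polygon, the edges (by vertex number in listed order) whose endpoints lie on opposite sides of y = 8.41, where each meets that height, and whether that is right or left of the point:
Z-8: no edge straddles that height → 0 crossings.
Z-9: 1–2 at x≈13.851 (right), 2–3 at x≈9.086 (right) → 2 crossings.
Z-7: 3–4 at x≈14.173 (right), 4–1 at x≈14.622 (right) → 2 crossings.
Z-18: 2–3 at x≈6.490 (left), 4–5 at x≈13.347 (right) → 1 crossing.
Z-19: 1–2 at x≈16.793 (right), 3–4 at x≈10.219 (right) → 2 crossings.
Z-17: 2–3 at x≈10.794 (right), 7–1 at x≈17.786 (right) → 2 crossings.
Only Z-18 has an odd count, so the point is inside Z-18.

Z-18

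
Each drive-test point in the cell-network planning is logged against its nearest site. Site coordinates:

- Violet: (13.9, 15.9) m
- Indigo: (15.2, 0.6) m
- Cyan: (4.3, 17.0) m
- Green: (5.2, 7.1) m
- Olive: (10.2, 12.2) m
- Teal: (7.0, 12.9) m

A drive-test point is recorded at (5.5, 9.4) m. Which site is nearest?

Squared distances to each site:
Violet: 112.810; Indigo: 171.530; Cyan: 59.200; Green: 5.380; Olive: 29.930; Teal: 14.500.
Minimum at Green.

Green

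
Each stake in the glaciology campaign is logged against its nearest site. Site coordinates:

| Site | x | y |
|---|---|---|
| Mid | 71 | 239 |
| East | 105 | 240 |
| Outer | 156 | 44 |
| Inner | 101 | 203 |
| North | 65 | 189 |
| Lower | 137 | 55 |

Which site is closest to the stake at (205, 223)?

Squared distances to each site:
Mid: 18212.000; East: 10289.000; Outer: 34442.000; Inner: 11216.000; North: 20756.000; Lower: 32848.000.
Minimum at East.

East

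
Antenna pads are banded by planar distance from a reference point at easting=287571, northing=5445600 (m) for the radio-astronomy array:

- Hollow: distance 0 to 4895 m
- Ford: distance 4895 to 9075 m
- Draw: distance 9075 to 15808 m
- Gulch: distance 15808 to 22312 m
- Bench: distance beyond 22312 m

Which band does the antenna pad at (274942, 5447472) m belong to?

Draw

Distance = √((274942−287571)² + (5447472−5445600)²) = √(159491641.000 + 3504384.000) = 12766.990 m.
9075 ≤ 12766.990 < 15808 → Draw.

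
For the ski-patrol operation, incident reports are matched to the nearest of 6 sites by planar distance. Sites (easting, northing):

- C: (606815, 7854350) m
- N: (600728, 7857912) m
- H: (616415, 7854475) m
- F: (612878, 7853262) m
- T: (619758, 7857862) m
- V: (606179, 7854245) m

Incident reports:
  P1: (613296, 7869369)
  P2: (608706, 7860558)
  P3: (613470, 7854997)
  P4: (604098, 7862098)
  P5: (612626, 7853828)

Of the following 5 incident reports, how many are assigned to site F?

2

P1 → T
P2 → C
P3 → F
P4 → N
P5 → F
2 of the 5 go to F.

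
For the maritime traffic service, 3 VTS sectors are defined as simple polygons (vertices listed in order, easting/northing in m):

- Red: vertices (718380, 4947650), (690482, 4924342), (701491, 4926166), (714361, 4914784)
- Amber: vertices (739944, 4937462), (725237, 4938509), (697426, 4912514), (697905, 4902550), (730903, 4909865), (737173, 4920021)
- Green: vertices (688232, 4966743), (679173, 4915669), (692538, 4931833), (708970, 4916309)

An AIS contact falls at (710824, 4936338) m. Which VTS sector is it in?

Red

Cast a ray rightward from (710824, 4936338). For each polygon, the edges (by vertex number in listed order) whose endpoints lie on opposite sides of northing = 4936338, where each meets that height, and whether that is right or left of the point:
Red: 1–2 at easting≈704840.3 (left), 4–1 at easting≈716996.7 (right) → 1 crossing.
Amber: 2–3 at easting≈722914.3 (right), 6–1 at easting≈739765.4 (right) → 2 crossings.
Green: 1–2 at easting≈682839.1 (left), 4–1 at easting≈700734.3 (left) → 0 crossings.
Only Red has an odd count, so the point is inside Red.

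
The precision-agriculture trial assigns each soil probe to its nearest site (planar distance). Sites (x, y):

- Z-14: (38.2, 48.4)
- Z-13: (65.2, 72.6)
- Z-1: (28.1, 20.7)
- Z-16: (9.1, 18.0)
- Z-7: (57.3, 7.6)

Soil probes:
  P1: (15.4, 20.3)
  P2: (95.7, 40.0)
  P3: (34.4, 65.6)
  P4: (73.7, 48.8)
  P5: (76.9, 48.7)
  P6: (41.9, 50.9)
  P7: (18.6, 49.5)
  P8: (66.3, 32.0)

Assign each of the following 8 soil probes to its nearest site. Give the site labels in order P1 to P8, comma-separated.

Z-16, Z-13, Z-14, Z-13, Z-13, Z-14, Z-14, Z-7

P1 → Z-16 (d²=44.98)
P2 → Z-13 (d²=1993.01)
P3 → Z-14 (d²=310.28)
P4 → Z-13 (d²=638.69)
P5 → Z-13 (d²=708.10)
P6 → Z-14 (d²=19.94)
P7 → Z-14 (d²=385.37)
P8 → Z-7 (d²=676.36)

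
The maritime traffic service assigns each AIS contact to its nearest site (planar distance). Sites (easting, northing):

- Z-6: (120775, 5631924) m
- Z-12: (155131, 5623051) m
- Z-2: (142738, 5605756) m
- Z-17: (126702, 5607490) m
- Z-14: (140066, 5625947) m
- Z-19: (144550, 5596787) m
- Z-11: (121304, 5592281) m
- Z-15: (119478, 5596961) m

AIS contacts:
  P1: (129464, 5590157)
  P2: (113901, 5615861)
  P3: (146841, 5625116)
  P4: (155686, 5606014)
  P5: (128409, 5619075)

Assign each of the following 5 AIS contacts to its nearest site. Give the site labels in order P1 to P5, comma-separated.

P1 → Z-11 (d²=71096976.00)
P2 → Z-17 (d²=233939242.00)
P3 → Z-14 (d²=46591186.00)
P4 → Z-2 (d²=167717268.00)
P5 → Z-17 (d²=137126074.00)

Z-11, Z-17, Z-14, Z-2, Z-17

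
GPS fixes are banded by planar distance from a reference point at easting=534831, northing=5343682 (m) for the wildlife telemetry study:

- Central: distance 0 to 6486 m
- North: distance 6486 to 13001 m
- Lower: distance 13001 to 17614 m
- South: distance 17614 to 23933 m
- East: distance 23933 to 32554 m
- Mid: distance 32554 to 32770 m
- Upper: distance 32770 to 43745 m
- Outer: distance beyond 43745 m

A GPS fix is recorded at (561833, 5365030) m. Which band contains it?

Distance = √((561833−534831)² + (5365030−5343682)²) = √(729108004.000 + 455737104.000) = 34421.579 m.
32770 ≤ 34421.579 < 43745 → Upper.

Upper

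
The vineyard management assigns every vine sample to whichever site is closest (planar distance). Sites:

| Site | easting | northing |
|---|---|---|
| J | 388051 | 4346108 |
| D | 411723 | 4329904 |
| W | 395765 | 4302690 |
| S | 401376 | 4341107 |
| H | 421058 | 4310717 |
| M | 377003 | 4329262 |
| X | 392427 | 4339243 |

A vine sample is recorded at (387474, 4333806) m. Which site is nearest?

Squared distances to each site:
J: 151672133.000; D: 603239605.000; W: 1036946137.000; S: 246570205.000; H: 1660986977.000; M: 130289777.000; X: 54093178.000.
Minimum at X.

X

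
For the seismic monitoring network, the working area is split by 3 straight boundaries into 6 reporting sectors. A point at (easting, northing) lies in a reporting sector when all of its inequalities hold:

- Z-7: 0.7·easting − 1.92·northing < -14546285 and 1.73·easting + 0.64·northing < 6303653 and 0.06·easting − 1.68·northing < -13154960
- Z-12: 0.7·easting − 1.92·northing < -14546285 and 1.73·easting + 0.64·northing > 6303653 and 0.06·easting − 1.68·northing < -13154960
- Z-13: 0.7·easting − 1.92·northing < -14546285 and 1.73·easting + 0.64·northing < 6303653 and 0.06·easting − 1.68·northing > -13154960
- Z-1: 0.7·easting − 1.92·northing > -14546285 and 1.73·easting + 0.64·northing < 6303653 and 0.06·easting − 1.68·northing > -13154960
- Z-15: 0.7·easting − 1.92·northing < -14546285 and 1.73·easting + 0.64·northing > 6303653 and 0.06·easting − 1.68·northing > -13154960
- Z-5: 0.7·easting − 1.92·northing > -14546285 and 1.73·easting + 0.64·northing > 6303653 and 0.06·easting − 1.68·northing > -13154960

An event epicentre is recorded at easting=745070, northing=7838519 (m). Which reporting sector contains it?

0.7·745070 − 1.92·7838519 = -14528407.480, which is > -14546285
1.73·745070 + 0.64·7838519 = 6305623.260, which is > 6303653
0.06·745070 − 1.68·7838519 = -13124007.720, which is > -13154960
This sign pattern matches Z-5.

Z-5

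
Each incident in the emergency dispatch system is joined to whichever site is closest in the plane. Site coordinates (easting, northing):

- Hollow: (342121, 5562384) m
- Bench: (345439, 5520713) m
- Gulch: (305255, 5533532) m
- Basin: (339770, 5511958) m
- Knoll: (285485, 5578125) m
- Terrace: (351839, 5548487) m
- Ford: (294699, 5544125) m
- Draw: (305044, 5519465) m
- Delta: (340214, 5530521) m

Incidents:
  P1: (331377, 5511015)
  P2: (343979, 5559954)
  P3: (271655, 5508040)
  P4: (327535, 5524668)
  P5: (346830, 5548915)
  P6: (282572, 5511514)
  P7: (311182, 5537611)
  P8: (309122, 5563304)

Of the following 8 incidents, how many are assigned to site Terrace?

P1 → Basin
P2 → Hollow
P3 → Draw
P4 → Delta
P5 → Terrace
P6 → Draw
P7 → Gulch
P8 → Ford
1 of the 8 goes to Terrace.

1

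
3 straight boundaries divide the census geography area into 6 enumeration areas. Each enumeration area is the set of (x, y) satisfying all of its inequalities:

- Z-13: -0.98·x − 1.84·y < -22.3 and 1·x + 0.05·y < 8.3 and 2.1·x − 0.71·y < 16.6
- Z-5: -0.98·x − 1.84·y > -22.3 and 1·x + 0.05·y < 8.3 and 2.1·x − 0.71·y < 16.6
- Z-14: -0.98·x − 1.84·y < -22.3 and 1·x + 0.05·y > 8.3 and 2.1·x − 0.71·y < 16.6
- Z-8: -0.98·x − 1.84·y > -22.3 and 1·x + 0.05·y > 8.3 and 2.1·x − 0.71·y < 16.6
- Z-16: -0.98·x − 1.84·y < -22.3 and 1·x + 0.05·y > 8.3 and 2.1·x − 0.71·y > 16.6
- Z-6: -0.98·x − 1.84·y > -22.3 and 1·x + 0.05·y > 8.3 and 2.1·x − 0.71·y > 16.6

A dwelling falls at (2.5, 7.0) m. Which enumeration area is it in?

-0.98·2.5 − 1.84·7.0 = -15.330, which is > -22.3
1·2.5 + 0.05·7.0 = 2.850, which is < 8.3
2.1·2.5 − 0.71·7.0 = 0.280, which is < 16.6
This sign pattern matches Z-5.

Z-5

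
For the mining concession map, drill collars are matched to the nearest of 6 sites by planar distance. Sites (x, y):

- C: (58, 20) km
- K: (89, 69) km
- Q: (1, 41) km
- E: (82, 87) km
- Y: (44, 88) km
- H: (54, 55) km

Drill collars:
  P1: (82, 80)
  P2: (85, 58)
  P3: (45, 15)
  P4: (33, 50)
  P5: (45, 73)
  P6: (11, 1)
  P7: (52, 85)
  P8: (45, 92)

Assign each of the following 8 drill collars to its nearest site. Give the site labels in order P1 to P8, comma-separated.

P1 → E (d²=49.00)
P2 → K (d²=137.00)
P3 → C (d²=194.00)
P4 → H (d²=466.00)
P5 → Y (d²=226.00)
P6 → Q (d²=1700.00)
P7 → Y (d²=73.00)
P8 → Y (d²=17.00)

E, K, C, H, Y, Q, Y, Y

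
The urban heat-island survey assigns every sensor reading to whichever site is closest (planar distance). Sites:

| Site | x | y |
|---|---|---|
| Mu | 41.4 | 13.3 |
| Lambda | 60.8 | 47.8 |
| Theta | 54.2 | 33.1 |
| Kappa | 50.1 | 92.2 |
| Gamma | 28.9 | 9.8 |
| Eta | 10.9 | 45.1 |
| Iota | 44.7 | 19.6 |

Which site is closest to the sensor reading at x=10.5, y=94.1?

Kappa

Squared distances to each site:
Mu: 7483.450; Lambda: 4673.780; Theta: 5630.690; Kappa: 1571.770; Gamma: 7445.050; Eta: 2401.160; Iota: 6719.890.
Minimum at Kappa.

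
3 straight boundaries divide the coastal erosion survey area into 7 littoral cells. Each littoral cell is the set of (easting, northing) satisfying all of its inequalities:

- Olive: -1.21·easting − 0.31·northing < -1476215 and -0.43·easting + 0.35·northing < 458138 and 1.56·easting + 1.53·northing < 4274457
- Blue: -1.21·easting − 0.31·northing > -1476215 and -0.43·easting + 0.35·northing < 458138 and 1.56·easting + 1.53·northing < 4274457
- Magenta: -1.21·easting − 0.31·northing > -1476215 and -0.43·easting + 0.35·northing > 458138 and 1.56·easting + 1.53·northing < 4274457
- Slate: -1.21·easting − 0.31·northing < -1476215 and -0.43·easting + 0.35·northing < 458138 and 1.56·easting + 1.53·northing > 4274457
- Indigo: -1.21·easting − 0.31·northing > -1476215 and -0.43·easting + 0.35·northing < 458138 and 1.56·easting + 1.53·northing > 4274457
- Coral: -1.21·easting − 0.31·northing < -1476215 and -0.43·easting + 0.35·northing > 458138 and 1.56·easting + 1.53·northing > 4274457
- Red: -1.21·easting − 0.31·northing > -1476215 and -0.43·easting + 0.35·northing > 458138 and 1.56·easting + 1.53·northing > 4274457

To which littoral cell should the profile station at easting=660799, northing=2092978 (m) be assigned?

Blue

-1.21·660799 − 0.31·2092978 = -1448389.970, which is > -1476215
-0.43·660799 + 0.35·2092978 = 448398.730, which is < 458138
1.56·660799 + 1.53·2092978 = 4233102.780, which is < 4274457
This sign pattern matches Blue.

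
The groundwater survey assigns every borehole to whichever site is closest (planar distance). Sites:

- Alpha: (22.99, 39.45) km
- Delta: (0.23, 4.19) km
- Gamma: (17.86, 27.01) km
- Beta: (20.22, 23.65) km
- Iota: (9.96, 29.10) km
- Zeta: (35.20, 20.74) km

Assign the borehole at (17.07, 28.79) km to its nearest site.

Gamma

Squared distances to each site:
Alpha: 148.682; Delta: 888.746; Gamma: 3.792; Beta: 36.342; Iota: 50.648; Zeta: 393.499.
Minimum at Gamma.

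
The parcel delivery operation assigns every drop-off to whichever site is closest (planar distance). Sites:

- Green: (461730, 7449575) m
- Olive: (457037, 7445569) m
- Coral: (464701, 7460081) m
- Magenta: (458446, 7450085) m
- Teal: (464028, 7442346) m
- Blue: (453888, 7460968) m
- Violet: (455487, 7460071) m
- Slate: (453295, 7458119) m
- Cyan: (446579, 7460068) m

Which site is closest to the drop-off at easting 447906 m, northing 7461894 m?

Cyan

Squared distances to each site:
Green: 342860737.000; Olive: 349880786.000; Coral: 285358994.000; Magenta: 250544081.000; Teal: 642043188.000; Blue: 36641800.000; Violet: 60794890.000; Slate: 43291946.000; Cyan: 5095205.000.
Minimum at Cyan.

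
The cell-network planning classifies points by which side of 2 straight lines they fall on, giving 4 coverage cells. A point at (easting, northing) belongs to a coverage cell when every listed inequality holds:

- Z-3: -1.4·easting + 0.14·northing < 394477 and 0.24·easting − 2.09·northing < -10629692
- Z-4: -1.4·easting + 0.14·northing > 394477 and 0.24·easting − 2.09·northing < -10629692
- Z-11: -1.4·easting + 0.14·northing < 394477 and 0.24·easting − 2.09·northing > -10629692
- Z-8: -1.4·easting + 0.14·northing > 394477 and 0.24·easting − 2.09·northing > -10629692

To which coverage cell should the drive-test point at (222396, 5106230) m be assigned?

-1.4·222396 + 0.14·5106230 = 403517.800, which is > 394477
0.24·222396 − 2.09·5106230 = -10618645.660, which is > -10629692
This sign pattern matches Z-8.

Z-8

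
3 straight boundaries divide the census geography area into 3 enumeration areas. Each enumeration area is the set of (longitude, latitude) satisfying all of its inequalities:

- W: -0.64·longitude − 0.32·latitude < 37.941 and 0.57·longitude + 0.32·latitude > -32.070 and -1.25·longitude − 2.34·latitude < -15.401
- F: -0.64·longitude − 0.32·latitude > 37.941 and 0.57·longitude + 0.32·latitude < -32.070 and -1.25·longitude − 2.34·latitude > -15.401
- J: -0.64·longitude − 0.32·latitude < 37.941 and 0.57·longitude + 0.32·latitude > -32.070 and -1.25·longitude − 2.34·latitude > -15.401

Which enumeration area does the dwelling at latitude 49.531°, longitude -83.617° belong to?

J

-0.64·-83.617 − 0.32·49.531 = 37.665, which is < 37.941
0.57·-83.617 + 0.32·49.531 = -31.812, which is > -32.070
-1.25·-83.617 − 2.34·49.531 = -11.381, which is > -15.401
This sign pattern matches J.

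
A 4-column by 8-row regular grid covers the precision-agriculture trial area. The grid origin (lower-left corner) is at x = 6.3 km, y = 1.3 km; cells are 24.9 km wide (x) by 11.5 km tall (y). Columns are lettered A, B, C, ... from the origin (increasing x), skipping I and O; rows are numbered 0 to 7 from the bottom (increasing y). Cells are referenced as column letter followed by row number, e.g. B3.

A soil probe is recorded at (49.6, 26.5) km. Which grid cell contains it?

B2

Column index: ⌊(49.6 − 6.3) / 24.9⌋ = ⌊1.739⌋ = 1 → column B
Row offset from origin: ⌊(26.5 − 1.3) / 11.5⌋ = ⌊2.191⌋ = 2 → row 2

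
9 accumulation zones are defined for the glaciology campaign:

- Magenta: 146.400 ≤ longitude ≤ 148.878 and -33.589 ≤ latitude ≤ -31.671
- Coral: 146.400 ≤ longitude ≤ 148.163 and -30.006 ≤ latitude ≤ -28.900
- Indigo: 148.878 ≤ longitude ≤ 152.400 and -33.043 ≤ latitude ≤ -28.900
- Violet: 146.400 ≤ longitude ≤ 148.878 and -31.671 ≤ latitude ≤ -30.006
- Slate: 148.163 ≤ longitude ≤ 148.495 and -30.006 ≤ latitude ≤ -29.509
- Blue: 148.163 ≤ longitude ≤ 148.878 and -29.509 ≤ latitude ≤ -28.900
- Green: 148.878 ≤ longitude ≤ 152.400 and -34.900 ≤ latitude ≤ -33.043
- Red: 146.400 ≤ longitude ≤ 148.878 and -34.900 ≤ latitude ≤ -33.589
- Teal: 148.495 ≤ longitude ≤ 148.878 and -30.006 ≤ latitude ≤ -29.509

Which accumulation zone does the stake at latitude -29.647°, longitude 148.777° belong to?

The point has longitude = 148.777 and latitude = -29.647.
Only Teal satisfies 148.495 ≤ longitude ≤ 148.878 and -30.006 ≤ latitude ≤ -29.509.

Teal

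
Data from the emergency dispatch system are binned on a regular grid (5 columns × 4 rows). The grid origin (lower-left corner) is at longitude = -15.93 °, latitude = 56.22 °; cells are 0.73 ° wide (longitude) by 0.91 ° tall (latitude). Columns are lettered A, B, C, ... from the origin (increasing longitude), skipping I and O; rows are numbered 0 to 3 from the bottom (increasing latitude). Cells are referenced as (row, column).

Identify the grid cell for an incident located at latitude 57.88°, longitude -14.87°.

(1, B)

Column index: ⌊(-14.87 − -15.93) / 0.73⌋ = ⌊1.452⌋ = 1 → column B
Row offset from origin: ⌊(57.88 − 56.22) / 0.91⌋ = ⌊1.824⌋ = 1 → row 1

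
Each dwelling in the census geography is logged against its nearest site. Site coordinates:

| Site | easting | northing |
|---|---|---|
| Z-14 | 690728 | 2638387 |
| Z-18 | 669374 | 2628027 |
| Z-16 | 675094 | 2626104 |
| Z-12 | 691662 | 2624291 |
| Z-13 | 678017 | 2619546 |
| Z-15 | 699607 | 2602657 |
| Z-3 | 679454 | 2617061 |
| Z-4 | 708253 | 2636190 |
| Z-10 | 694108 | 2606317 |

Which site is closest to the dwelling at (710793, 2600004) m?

Squared distances to each site:
Z-14: 1875858914.000; Z-18: 2500822090.000; Z-16: 1955628601.000; Z-12: 955853530.000; Z-13: 1456155940.000; Z-15: 132165005.000; Z-3: 1273074170.000; Z-4: 1315878196.000; Z-10: 318243194.000.
Minimum at Z-15.

Z-15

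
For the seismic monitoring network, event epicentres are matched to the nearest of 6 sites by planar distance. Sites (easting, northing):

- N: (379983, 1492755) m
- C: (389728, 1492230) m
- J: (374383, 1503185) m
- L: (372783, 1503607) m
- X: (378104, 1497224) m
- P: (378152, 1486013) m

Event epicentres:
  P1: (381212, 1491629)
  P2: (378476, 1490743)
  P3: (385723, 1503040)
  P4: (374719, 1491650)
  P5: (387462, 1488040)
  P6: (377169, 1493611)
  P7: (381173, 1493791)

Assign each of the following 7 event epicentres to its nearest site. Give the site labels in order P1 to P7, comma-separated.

N, N, X, N, C, N, N

P1 → N (d²=2778317.00)
P2 → N (d²=6319193.00)
P3 → X (d²=91875017.00)
P4 → N (d²=28930721.00)
P5 → C (d²=22690856.00)
P6 → N (d²=8651332.00)
P7 → N (d²=2489396.00)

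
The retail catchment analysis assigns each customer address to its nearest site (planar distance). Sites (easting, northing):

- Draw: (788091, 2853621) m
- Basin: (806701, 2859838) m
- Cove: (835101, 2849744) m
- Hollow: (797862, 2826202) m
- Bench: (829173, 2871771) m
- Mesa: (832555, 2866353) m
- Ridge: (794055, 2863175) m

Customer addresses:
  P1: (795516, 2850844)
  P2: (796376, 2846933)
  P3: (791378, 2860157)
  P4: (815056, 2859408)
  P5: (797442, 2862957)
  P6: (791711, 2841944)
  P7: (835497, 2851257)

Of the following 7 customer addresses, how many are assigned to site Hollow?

0

P1 → Draw
P2 → Draw
P3 → Ridge
P4 → Basin
P5 → Ridge
P6 → Draw
P7 → Cove
0 of the 7 go to Hollow.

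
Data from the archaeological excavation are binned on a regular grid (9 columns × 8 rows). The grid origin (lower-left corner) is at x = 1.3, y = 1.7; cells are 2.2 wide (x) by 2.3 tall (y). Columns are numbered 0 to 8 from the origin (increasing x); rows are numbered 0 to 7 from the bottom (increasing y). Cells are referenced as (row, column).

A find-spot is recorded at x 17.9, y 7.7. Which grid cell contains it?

Column index: ⌊(17.9 − 1.3) / 2.2⌋ = ⌊7.545⌋ = 7
Row offset from origin: ⌊(7.7 − 1.7) / 2.3⌋ = ⌊2.609⌋ = 2 → row 2

(2, 7)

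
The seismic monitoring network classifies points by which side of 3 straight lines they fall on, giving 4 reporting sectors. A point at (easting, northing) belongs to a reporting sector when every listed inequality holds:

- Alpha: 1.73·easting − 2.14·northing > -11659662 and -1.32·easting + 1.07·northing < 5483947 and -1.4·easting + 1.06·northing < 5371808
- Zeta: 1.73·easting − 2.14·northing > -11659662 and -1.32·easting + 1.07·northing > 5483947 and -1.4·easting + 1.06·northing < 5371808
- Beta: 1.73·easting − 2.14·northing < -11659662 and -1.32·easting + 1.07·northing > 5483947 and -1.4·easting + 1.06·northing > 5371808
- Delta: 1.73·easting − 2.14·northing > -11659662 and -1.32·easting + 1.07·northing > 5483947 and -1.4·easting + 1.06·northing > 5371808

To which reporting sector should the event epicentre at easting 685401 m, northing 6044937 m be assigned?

Beta

1.73·685401 − 2.14·6044937 = -11750421.450, which is < -11659662
-1.32·685401 + 1.07·6044937 = 5563353.270, which is > 5483947
-1.4·685401 + 1.06·6044937 = 5448071.820, which is > 5371808
This sign pattern matches Beta.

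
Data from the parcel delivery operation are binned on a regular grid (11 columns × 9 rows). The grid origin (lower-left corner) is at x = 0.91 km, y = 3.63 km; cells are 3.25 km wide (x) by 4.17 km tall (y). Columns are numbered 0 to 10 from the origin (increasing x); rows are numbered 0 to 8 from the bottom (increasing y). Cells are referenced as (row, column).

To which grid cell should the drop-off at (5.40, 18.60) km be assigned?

(3, 1)

Column index: ⌊(5.40 − 0.91) / 3.25⌋ = ⌊1.382⌋ = 1
Row offset from origin: ⌊(18.60 − 3.63) / 4.17⌋ = ⌊3.590⌋ = 3 → row 3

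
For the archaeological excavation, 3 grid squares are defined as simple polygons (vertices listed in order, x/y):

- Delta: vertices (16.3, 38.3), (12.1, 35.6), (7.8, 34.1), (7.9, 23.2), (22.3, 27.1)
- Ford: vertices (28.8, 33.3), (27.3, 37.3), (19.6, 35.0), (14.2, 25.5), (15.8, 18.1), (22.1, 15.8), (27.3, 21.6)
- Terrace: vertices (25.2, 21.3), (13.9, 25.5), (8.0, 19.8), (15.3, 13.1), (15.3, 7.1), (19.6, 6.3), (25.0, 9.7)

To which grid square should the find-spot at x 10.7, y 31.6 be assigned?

Delta

Cast a ray rightward from (10.7, 31.6). For each polygon, the edges (by vertex number in listed order) whose endpoints lie on opposite sides of y = 31.6, where each meets that height, and whether that is right or left of the point:
Delta: 3–4 at x≈7.82 (left), 5–1 at x≈19.89 (right) → 1 crossing.
Ford: 3–4 at x≈17.67 (right), 7–1 at x≈28.58 (right) → 2 crossings.
Terrace: no edge straddles that height → 0 crossings.
Only Delta has an odd count, so the point is inside Delta.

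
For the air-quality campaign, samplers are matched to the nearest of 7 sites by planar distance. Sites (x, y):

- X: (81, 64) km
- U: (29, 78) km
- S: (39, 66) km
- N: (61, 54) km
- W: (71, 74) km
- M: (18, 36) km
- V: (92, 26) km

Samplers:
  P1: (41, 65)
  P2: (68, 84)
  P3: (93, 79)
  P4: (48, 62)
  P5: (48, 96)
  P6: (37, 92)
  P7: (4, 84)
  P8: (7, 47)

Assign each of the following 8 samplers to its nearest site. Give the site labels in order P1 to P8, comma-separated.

P1 → S (d²=5.00)
P2 → W (d²=109.00)
P3 → X (d²=369.00)
P4 → S (d²=97.00)
P5 → U (d²=685.00)
P6 → U (d²=260.00)
P7 → U (d²=661.00)
P8 → M (d²=242.00)

S, W, X, S, U, U, U, M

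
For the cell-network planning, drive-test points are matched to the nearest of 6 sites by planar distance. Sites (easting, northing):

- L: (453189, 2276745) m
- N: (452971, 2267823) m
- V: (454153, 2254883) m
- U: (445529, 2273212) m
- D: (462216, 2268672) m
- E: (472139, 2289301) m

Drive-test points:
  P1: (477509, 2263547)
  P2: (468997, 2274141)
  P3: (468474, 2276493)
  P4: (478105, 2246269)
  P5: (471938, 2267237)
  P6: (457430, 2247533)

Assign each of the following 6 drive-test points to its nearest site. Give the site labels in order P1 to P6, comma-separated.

P1 → D (d²=260141474.00)
P2 → D (d²=75891922.00)
P3 → D (d²=100330605.00)
P4 → V (d²=647899300.00)
P5 → D (d²=96576509.00)
P6 → V (d²=64761229.00)

D, D, D, V, D, V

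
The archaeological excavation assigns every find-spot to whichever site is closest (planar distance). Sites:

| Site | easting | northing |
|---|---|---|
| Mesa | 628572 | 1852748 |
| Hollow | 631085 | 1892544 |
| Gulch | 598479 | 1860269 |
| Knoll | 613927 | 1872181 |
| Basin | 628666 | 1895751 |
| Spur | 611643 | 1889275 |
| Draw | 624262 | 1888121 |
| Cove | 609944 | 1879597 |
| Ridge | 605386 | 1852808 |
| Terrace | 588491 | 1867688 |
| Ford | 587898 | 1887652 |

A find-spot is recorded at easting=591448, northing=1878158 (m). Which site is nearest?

Squared distances to each site:
Mesa: 2023859476.000; Hollow: 1778048765.000; Gulch: 369451282.000; Knoll: 541029970.000; Basin: 1694693173.000; Spur: 531425714.000; Draw: 1176019965.000; Cove: 344172737.000; Ridge: 836890344.000; Terrace: 118364749.000; Ford: 102738536.000.
Minimum at Ford.

Ford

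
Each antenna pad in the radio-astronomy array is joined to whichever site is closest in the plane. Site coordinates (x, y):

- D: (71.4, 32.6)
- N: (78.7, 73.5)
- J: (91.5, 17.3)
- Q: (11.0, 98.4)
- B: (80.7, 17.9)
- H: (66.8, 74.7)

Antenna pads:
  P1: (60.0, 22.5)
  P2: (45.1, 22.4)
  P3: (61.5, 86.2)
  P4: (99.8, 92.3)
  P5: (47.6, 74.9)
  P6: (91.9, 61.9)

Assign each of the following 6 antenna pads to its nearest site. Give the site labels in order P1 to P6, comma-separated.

D, D, H, N, H, N

P1 → D (d²=231.97)
P2 → D (d²=795.73)
P3 → H (d²=160.34)
P4 → N (d²=798.65)
P5 → H (d²=368.68)
P6 → N (d²=308.80)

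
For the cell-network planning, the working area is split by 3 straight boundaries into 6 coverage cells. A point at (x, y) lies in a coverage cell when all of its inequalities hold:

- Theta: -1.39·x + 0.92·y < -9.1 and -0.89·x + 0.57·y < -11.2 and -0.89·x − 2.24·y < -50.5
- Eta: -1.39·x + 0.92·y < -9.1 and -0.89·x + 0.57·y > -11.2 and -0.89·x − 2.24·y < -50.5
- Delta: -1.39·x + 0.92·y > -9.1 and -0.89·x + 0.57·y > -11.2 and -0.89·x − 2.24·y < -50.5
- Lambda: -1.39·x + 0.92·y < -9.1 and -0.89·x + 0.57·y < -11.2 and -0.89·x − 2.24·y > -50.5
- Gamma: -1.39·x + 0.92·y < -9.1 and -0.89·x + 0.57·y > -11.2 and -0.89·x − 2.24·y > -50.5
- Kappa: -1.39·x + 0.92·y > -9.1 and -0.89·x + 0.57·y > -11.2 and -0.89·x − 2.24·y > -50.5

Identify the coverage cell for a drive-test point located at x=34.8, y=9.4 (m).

-1.39·34.8 + 0.92·9.4 = -39.724, which is < -9.1
-0.89·34.8 + 0.57·9.4 = -25.614, which is < -11.2
-0.89·34.8 − 2.24·9.4 = -52.028, which is < -50.5
This sign pattern matches Theta.

Theta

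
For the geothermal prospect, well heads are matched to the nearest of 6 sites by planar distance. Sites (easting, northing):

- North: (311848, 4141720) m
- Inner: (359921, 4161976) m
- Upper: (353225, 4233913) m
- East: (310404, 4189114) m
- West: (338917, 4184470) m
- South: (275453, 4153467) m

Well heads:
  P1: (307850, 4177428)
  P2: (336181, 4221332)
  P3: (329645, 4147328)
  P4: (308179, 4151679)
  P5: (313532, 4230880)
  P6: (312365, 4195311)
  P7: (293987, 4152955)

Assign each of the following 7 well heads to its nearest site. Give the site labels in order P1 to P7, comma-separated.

P1 → East (d²=143085512.00)
P2 → Upper (d²=448779497.00)
P3 → North (d²=348182873.00)
P4 → North (d²=112643242.00)
P5 → Upper (d²=1584733338.00)
P6 → East (d²=42248330.00)
P7 → South (d²=343771300.00)

East, Upper, North, North, Upper, East, South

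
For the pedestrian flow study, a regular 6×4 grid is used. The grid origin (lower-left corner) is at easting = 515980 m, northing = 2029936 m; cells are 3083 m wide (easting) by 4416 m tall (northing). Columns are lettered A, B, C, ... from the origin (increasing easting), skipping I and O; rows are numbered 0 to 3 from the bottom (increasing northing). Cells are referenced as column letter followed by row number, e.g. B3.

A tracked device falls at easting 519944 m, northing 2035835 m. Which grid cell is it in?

B1

Column index: ⌊(519944 − 515980) / 3083⌋ = ⌊1.286⌋ = 1 → column B
Row offset from origin: ⌊(2035835 − 2029936) / 4416⌋ = ⌊1.336⌋ = 1 → row 1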